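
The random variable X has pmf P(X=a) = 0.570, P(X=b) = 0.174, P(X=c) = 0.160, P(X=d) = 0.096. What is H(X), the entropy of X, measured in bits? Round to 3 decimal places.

1.649 bits

H(X) = −Σ p·log₂ p.
  −(0.570)·log₂(0.570) = 0.4623
  −(0.174)·log₂(0.174) = 0.4390
  −(0.160)·log₂(0.160) = 0.4230
  −(0.096)·log₂(0.096) = 0.3246
Sum: 0.4623 + 0.4390 + 0.4230 + 0.3246 = 1.649 bits.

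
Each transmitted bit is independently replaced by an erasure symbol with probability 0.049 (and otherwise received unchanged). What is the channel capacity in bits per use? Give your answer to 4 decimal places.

Binary erasure channel: capacity C = 1 − ε.
C = 1 − 0.049 = 0.9510 bits per channel use.

0.9510 bits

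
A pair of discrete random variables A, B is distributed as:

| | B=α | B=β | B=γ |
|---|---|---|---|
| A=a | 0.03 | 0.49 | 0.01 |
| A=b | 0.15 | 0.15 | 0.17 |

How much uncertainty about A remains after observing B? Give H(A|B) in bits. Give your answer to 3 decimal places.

Chain rule: H(A|B) = H(A,B) − H(B).
Marginals: p(A) = (0.5300, 0.4700), p(B) = (0.1800, 0.6400, 0.1800).
H(A,B) = 1.9782 bits; H(B) = 1.3027 bits.
H(A|B) = 1.9782 − 1.3027 = 0.675 bits.

0.675 bits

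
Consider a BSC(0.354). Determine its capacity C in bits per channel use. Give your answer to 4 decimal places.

Binary symmetric channel: C = 1 − h₂(ε) where h₂ is the binary entropy function.
h₂(0.354) = −0.354·log₂0.354 − 0.646·log₂0.646 = 0.9376.
C = 1 − 0.9376 = 0.0624 bits per channel use.

0.0624 bits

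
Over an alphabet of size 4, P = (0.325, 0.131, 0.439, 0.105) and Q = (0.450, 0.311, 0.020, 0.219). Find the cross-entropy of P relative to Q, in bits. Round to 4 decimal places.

3.3028 bits

H(P,Q) = −Σ p·log₂ q.
  −0.325·log₂(0.450) = 0.37440
  −0.131·log₂(0.311) = 0.22074
  −0.439·log₂(0.020) = 2.47765
  −0.105·log₂(0.219) = 0.23005
H(P,Q) = 3.3028 bits.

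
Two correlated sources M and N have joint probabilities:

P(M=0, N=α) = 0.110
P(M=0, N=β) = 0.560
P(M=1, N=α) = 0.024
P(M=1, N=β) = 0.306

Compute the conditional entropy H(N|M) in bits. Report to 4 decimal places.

0.5557 bits

Chain rule: H(N|M) = H(M,N) − H(M).
Marginals: p(M) = (0.6700, 0.3300), p(N) = (0.1340, 0.8660).
H(M,N) = 1.4706 bits; H(M) = 0.9149 bits.
H(N|M) = 1.4706 − 0.9149 = 0.5557 bits.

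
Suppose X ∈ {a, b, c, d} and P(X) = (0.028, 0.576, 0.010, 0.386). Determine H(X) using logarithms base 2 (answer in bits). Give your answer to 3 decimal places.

H(X) = −Σ p·log₂ p.
  −(0.028)·log₂(0.028) = 0.1444
  −(0.576)·log₂(0.576) = 0.4584
  −(0.010)·log₂(0.010) = 0.0664
  −(0.386)·log₂(0.386) = 0.5301
Sum: 0.1444 + 0.4584 + 0.0664 + 0.5301 = 1.199 bits.

1.199 bits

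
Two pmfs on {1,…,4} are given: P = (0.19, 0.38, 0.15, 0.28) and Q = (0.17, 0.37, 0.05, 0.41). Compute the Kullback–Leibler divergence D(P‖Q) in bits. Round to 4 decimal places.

0.1288 bits

D(P‖Q) = Σ p·log₂(p/q).
  0.19·log₂(0.19/0.17) = 0.03049
  0.38·log₂(0.38/0.37) = 0.01462
  0.15·log₂(0.15/0.05) = 0.23774
  0.28·log₂(0.28/0.41) = -0.15406
D(P‖Q) = 0.1288 bits.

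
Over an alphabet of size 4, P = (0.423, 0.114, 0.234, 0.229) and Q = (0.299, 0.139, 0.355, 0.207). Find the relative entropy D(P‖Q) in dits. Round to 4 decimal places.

0.0216 dits

D(P‖Q) = Σ p·log₁₀(p/q).
  0.423·log₁₀(0.423/0.299) = 0.06373
  0.114·log₁₀(0.114/0.139) = -0.00982
  0.234·log₁₀(0.234/0.355) = -0.04236
  0.229·log₁₀(0.229/0.207) = 0.01005
D(P‖Q) = 0.0216 dits.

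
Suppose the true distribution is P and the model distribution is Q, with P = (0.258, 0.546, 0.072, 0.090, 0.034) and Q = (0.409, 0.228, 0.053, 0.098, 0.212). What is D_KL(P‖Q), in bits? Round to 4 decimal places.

D(P‖Q) = Σ p·log₂(p/q).
  0.258·log₂(0.258/0.409) = -0.17150
  0.546·log₂(0.546/0.228) = 0.68789
  0.072·log₂(0.072/0.053) = 0.03182
  0.090·log₂(0.090/0.098) = -0.01106
  0.034·log₂(0.034/0.212) = -0.08978
D(P‖Q) = 0.4474 bits.

0.4474 bits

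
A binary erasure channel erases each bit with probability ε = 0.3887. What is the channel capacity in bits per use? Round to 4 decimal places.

0.6113 bits

Binary erasure channel: capacity C = 1 − ε.
C = 1 − 0.3887 = 0.6113 bits per channel use.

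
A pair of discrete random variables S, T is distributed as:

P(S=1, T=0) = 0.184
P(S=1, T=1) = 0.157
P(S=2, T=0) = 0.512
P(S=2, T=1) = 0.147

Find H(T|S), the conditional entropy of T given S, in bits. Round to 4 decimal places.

Marginals: p(S) = (0.3410, 0.6590), p(T) = (0.6960, 0.3040).
H(T|S) = Σ p(S) · H(T|S=·).
  S=1: p=0.3410, H(T|S=1) = 0.9955
  S=2: p=0.6590, H(T|S=2) = 0.7657
Weighted sum = 0.8441 bits.

0.8441 bits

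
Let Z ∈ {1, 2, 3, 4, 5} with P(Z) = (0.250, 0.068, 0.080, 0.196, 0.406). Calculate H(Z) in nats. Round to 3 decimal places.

H(Z) = −Σ p·ln p.
  −(0.250)·ln(0.250) = 0.3466
  −(0.068)·ln(0.068) = 0.1828
  −(0.080)·ln(0.080) = 0.2021
  −(0.196)·ln(0.196) = 0.3194
  −(0.406)·ln(0.406) = 0.3660
Sum: 0.3466 + 0.1828 + 0.2021 + 0.3194 + 0.3660 = 1.417 nats.

1.417 nats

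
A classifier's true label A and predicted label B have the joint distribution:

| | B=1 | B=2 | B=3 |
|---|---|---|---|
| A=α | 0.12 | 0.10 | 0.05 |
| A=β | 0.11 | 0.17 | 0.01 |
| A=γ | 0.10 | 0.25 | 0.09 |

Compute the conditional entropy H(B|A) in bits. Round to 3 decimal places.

Chain rule: H(B|A) = H(A,B) − H(A).
Marginals: p(A) = (0.2700, 0.2900, 0.4400), p(B) = (0.3300, 0.5200, 0.1500).
H(A,B) = 2.9115 bits; H(A) = 1.5491 bits.
H(B|A) = 2.9115 − 1.5491 = 1.362 bits.

1.362 bits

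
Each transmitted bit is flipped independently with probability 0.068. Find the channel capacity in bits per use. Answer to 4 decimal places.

Binary symmetric channel: C = 1 − h₂(ε) where h₂ is the binary entropy function.
h₂(0.068) = −0.068·log₂0.068 − 0.932·log₂0.932 = 0.3584.
C = 1 − 0.3584 = 0.6416 bits per channel use.

0.6416 bits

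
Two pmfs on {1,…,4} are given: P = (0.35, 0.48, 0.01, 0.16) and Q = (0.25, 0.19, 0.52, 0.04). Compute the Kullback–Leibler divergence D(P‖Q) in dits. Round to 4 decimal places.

0.3235 dits

D(P‖Q) = Σ p·log₁₀(p/q).
  0.35·log₁₀(0.35/0.25) = 0.05114
  0.48·log₁₀(0.48/0.19) = 0.19319
  0.01·log₁₀(0.01/0.52) = -0.01716
  0.16·log₁₀(0.16/0.04) = 0.09633
D(P‖Q) = 0.3235 dits.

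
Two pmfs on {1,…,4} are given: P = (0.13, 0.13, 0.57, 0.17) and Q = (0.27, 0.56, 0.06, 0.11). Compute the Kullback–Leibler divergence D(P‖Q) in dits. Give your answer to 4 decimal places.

0.4657 dits

D(P‖Q) = Σ p·log₁₀(p/q).
  0.13·log₁₀(0.13/0.27) = -0.04126
  0.13·log₁₀(0.13/0.56) = -0.08245
  0.57·log₁₀(0.57/0.06) = 0.55730
  0.17·log₁₀(0.17/0.11) = 0.03214
D(P‖Q) = 0.4657 dits.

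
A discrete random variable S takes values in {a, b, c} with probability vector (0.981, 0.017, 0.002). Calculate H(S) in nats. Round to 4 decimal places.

0.1005 nats

H(S) = −Σ p·ln p.
  −(0.981)·ln(0.981) = 0.01882
  −(0.017)·ln(0.017) = 0.06927
  −(0.002)·ln(0.002) = 0.01243
Sum: 0.01882 + 0.06927 + 0.01243 = 0.1005 nats.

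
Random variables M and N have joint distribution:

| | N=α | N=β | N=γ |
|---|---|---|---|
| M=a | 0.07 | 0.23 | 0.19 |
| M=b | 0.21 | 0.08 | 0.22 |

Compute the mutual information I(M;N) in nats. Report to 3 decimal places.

0.075 nats

Marginals: p(M) = (0.4900, 0.5100), p(N) = (0.2800, 0.3100, 0.4100).
I(M;N) = Σ p(x,y)·ln[p(x,y)/(p(x)p(y))].
  (a,α): 0.07·ln(0.5102) = -0.0471
  (a,β): 0.23·ln(1.5142) = 0.0954
  (a,γ): 0.19·ln(0.9457) = -0.0106
  (b,α): 0.21·ln(1.4706) = 0.0810
  (b,β): 0.08·ln(0.5060) = -0.0545
  (b,γ): 0.22·ln(1.0521) = 0.0112
Sum = 0.075 nats.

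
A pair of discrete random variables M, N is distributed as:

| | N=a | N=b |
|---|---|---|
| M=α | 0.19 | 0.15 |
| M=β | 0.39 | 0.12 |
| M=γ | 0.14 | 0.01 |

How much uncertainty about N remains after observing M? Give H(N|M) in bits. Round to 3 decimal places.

Chain rule: H(N|M) = H(M,N) − H(M).
Marginals: p(M) = (0.3400, 0.5100, 0.1500), p(N) = (0.7200, 0.2800).
H(M,N) = 2.2262 bits; H(M) = 1.4351 bits.
H(N|M) = 2.2262 − 1.4351 = 0.791 bits.

0.791 bits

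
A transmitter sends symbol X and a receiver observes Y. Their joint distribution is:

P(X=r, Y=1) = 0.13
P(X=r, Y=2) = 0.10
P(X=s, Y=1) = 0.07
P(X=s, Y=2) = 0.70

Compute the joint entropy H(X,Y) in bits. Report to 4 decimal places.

H(X,Y) = −Σ p(x,y)·log₂ p(x,y) over all 4 cells.
  cell (r,1): −0.13·log₂0.13 = 0.38264
  cell (r,2): −0.10·log₂0.10 = 0.33219
  cell (s,1): −0.07·log₂0.07 = 0.26856
  cell (s,2): −0.70·log₂0.70 = 0.36020
Sum = 1.3436 bits.

1.3436 bits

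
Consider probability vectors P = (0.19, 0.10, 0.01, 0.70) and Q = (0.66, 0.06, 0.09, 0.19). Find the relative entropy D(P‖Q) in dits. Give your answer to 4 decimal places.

D(P‖Q) = Σ p·log₁₀(p/q).
  0.19·log₁₀(0.19/0.66) = -0.10275
  0.10·log₁₀(0.10/0.06) = 0.02218
  0.01·log₁₀(0.01/0.09) = -0.00954
  0.70·log₁₀(0.70/0.19) = 0.39644
D(P‖Q) = 0.3063 dits.

0.3063 dits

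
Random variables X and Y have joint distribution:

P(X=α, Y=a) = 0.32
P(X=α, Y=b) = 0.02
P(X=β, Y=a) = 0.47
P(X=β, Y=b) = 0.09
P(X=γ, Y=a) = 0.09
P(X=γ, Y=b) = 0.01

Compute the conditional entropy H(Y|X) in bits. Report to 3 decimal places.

0.513 bits

Marginals: p(X) = (0.3400, 0.5600, 0.1000), p(Y) = (0.8800, 0.1200).
H(Y|X) = Σ p(X) · H(Y|X=·).
  X=α: p=0.3400, H(Y|X=α) = 0.3228
  X=β: p=0.5600, H(Y|X=β) = 0.6360
  X=γ: p=0.1000, H(Y|X=γ) = 0.4690
Weighted sum = 0.513 bits.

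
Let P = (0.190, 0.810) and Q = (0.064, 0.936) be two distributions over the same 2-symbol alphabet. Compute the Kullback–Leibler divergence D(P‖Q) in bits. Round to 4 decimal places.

D(P‖Q) = Σ p·log₂(p/q).
  0.190·log₂(0.190/0.064) = 0.29827
  0.810·log₂(0.810/0.936) = -0.16896
D(P‖Q) = 0.1293 bits.

0.1293 bits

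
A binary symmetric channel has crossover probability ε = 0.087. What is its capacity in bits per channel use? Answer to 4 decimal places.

Binary symmetric channel: C = 1 − h₂(ε) where h₂ is the binary entropy function.
h₂(0.087) = −0.087·log₂0.087 − 0.913·log₂0.913 = 0.4264.
C = 1 − 0.4264 = 0.5736 bits per channel use.

0.5736 bits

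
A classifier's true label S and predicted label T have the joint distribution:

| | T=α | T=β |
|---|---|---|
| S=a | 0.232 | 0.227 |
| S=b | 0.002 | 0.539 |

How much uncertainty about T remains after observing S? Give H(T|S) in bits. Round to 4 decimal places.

0.4780 bits

Marginals: p(S) = (0.4590, 0.5410), p(T) = (0.2340, 0.7660).
H(T|S) = Σ p(S) · H(T|S=·).
  S=a: p=0.4590, H(T|S=a) = 0.9999
  S=b: p=0.5410, H(T|S=b) = 0.0352
Weighted sum = 0.4780 bits.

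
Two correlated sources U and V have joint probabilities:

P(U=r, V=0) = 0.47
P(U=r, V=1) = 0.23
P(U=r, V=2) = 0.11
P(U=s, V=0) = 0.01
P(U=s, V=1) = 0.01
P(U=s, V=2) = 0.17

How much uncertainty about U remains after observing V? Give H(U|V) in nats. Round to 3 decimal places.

0.278 nats

Marginals: p(U) = (0.8100, 0.1900), p(V) = (0.4800, 0.2400, 0.2800).
H(U|V) = Σ p(V) · H(U|V=·).
  V=0: p=0.4800, H(U|V=0) = 0.1013
  V=1: p=0.2400, H(U|V=1) = 0.1732
  V=2: p=0.2800, H(U|V=2) = 0.6700
Weighted sum = 0.278 nats.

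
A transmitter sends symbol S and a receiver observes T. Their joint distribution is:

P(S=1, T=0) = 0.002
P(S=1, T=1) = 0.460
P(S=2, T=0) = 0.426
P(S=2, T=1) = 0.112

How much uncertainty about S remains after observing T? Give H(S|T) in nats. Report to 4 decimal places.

Chain rule: H(S|T) = H(S,T) − H(T).
Marginals: p(S) = (0.4620, 0.5380), p(T) = (0.4280, 0.5720).
H(S,T) = 0.9783 nats; H(T) = 0.6827 nats.
H(S|T) = 0.9783 − 0.6827 = 0.2956 nats.

0.2956 nats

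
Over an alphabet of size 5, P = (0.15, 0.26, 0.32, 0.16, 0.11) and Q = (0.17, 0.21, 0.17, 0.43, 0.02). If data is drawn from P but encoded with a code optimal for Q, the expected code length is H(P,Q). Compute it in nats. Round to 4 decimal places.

1.8039 nats

H(P,Q) = −Σ p·ln q.
  −0.15·ln(0.17) = 0.26579
  −0.26·ln(0.21) = 0.40577
  −0.32·ln(0.17) = 0.56703
  −0.16·ln(0.43) = 0.13504
  −0.11·ln(0.02) = 0.43032
H(P,Q) = 1.8039 nats.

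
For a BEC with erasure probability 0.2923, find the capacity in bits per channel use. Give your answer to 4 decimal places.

Binary erasure channel: capacity C = 1 − ε.
C = 1 − 0.2923 = 0.7077 bits per channel use.

0.7077 bits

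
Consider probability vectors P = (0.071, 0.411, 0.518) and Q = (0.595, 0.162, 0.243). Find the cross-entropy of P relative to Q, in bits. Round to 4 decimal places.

2.1897 bits

H(P,Q) = −Σ p·log₂ q.
  −0.071·log₂(0.595) = 0.05318
  −0.411·log₂(0.162) = 1.07926
  −0.518·log₂(0.243) = 1.05722
H(P,Q) = 2.1897 bits.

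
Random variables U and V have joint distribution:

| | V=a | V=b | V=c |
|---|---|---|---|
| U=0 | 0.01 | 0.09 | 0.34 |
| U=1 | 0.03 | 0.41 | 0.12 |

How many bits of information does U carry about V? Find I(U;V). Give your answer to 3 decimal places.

0.236 bits

Marginals: p(U) = (0.4400, 0.5600), p(V) = (0.0400, 0.5000, 0.4600).
I(U;V) = Σ p(x,y)·log₂[p(x,y)/(p(x)p(y))].
  (0,a): 0.01·log₂(0.5682) = -0.0082
  (0,b): 0.09·log₂(0.4091) = -0.1161
  (0,c): 0.34·log₂(1.6798) = 0.2544
  (1,a): 0.03·log₂(1.3393) = 0.0126
  (1,b): 0.41·log₂(1.4643) = 0.2256
  (1,c): 0.12·log₂(0.4658) = -0.1323
Sum = 0.236 bits.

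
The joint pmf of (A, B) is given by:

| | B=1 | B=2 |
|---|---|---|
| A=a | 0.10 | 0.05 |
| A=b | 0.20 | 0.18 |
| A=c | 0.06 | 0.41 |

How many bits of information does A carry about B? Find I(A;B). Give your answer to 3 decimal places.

0.167 bits

Marginals: p(A) = (0.1500, 0.3800, 0.4700), p(B) = (0.3600, 0.6400).
I(A;B) = Σ p(x,y)·log₂[p(x,y)/(p(x)p(y))].
  (a,1): 0.10·log₂(1.8519) = 0.0889
  (a,2): 0.05·log₂(0.5208) = -0.0471
  (b,1): 0.20·log₂(1.4620) = 0.1096
  (b,2): 0.18·log₂(0.7401) = -0.0781
  (c,1): 0.06·log₂(0.3546) = -0.0897
  (c,2): 0.41·log₂(1.3630) = 0.1832
Sum = 0.167 bits.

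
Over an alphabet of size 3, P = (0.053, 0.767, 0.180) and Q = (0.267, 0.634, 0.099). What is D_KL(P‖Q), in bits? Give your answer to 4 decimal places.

D(P‖Q) = Σ p·log₂(p/q).
  0.053·log₂(0.053/0.267) = -0.12364
  0.767·log₂(0.767/0.634) = 0.21073
  0.180·log₂(0.180/0.099) = 0.15525
D(P‖Q) = 0.2423 bits.

0.2423 bits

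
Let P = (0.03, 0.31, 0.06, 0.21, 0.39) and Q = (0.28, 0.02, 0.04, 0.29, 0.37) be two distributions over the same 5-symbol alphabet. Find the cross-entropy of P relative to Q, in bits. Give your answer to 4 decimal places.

3.0178 bits

H(P,Q) = −Σ p·log₂ q.
  −0.03·log₂(0.28) = 0.05510
  −0.31·log₂(0.02) = 1.74960
  −0.06·log₂(0.04) = 0.27863
  −0.21·log₂(0.29) = 0.37503
  −0.39·log₂(0.37) = 0.55942
H(P,Q) = 3.0178 bits.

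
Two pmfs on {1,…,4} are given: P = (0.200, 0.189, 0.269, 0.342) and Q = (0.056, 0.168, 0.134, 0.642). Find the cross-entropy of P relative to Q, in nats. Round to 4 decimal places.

H(P,Q) = −Σ p·ln q.
  −0.200·ln(0.056) = 0.57648
  −0.189·ln(0.168) = 0.33714
  −0.269·ln(0.134) = 0.54067
  −0.342·ln(0.642) = 0.15156
H(P,Q) = 1.6058 nats.

1.6058 nats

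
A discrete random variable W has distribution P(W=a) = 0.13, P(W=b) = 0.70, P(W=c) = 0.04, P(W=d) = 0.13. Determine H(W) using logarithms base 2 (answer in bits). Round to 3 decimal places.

H(W) = −Σ p·log₂ p.
  −(0.13)·log₂(0.13) = 0.3826
  −(0.70)·log₂(0.70) = 0.3602
  −(0.04)·log₂(0.04) = 0.1858
  −(0.13)·log₂(0.13) = 0.3826
Sum: 0.3826 + 0.3602 + 0.1858 + 0.3826 = 1.311 bits.

1.311 bits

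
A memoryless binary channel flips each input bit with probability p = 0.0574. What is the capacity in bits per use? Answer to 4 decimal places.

Binary symmetric channel: C = 1 − h₂(ε) where h₂ is the binary entropy function.
h₂(0.0574) = −0.0574·log₂0.0574 − 0.9426·log₂0.9426 = 0.3170.
C = 1 − 0.3170 = 0.6830 bits per channel use.

0.6830 bits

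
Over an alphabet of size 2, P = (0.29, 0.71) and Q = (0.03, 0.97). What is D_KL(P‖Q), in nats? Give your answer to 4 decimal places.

0.4364 nats

D(P‖Q) = Σ p·ln(p/q).
  0.29·ln(0.29/0.03) = 0.65792
  0.71·ln(0.71/0.97) = -0.22154
D(P‖Q) = 0.4364 nats.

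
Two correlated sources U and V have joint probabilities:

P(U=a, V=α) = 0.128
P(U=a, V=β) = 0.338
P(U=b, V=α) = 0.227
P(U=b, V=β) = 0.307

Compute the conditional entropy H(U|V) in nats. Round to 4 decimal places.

Marginals: p(U) = (0.4660, 0.5340), p(V) = (0.3550, 0.6450).
H(U|V) = Σ p(V) · H(U|V=·).
  V=α: p=0.3550, H(U|V=α) = 0.6537
  V=β: p=0.6450, H(U|V=β) = 0.6920
Weighted sum = 0.6784 nats.

0.6784 nats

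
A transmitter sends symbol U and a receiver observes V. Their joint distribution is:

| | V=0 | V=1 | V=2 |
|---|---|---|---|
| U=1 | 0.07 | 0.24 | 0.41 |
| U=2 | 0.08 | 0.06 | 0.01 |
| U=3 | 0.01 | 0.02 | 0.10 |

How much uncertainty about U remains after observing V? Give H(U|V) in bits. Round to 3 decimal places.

0.963 bits

Chain rule: H(U|V) = H(U,V) − H(V).
Marginals: p(U) = (0.7200, 0.1500, 0.1300), p(V) = (0.1600, 0.3200, 0.5200).
H(U,V) = 2.4031 bits; H(V) = 1.4396 bits.
H(U|V) = 2.4031 − 1.4396 = 0.963 bits.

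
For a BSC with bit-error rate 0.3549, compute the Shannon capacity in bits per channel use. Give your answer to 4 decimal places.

0.0616 bits

Binary symmetric channel: C = 1 − h₂(ε) where h₂ is the binary entropy function.
h₂(0.3549) = −0.3549·log₂0.3549 − 0.6451·log₂0.6451 = 0.9384.
C = 1 − 0.9384 = 0.0616 bits per channel use.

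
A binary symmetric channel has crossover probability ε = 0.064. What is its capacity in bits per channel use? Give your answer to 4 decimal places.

Binary symmetric channel: C = 1 − h₂(ε) where h₂ is the binary entropy function.
h₂(0.064) = −0.064·log₂0.064 − 0.936·log₂0.936 = 0.3431.
C = 1 − 0.3431 = 0.6569 bits per channel use.

0.6569 bits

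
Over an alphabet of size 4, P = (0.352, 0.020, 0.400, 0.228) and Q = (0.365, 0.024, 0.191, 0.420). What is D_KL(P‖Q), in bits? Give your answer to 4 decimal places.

0.2019 bits

D(P‖Q) = Σ p·log₂(p/q).
  0.352·log₂(0.352/0.365) = -0.01842
  0.020·log₂(0.020/0.024) = -0.00526
  0.400·log₂(0.400/0.191) = 0.42657
  0.228·log₂(0.228/0.420) = -0.20095
D(P‖Q) = 0.2019 bits.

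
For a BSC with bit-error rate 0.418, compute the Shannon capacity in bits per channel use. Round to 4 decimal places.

Binary symmetric channel: C = 1 − h₂(ε) where h₂ is the binary entropy function.
h₂(0.418) = −0.418·log₂0.418 − 0.582·log₂0.582 = 0.9805.
C = 1 − 0.9805 = 0.0195 bits per channel use.

0.0195 bits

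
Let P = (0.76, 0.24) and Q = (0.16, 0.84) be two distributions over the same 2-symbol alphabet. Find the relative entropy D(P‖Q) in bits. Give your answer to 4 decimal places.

D(P‖Q) = Σ p·log₂(p/q).
  0.76·log₂(0.76/0.16) = 1.70842
  0.24·log₂(0.24/0.84) = -0.43377
D(P‖Q) = 1.2747 bits.

1.2747 bits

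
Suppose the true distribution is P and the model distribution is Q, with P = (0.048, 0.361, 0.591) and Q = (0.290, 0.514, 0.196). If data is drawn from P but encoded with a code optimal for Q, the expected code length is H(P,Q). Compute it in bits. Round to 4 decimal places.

H(P,Q) = −Σ p·log₂ q.
  −0.048·log₂(0.290) = 0.08572
  −0.361·log₂(0.514) = 0.34662
  −0.591·log₂(0.196) = 1.38948
H(P,Q) = 1.8218 bits.

1.8218 bits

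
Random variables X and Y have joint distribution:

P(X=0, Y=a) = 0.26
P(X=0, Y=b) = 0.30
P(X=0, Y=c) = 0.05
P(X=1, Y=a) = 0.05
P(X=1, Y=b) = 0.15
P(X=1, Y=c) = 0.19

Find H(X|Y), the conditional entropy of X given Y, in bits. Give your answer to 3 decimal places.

0.788 bits

Chain rule: H(X|Y) = H(X,Y) − H(Y).
Marginals: p(X) = (0.6100, 0.3900), p(Y) = (0.3100, 0.4500, 0.2400).
H(X,Y) = 2.3243 bits; H(Y) = 1.5363 bits.
H(X|Y) = 2.3243 − 1.5363 = 0.788 bits.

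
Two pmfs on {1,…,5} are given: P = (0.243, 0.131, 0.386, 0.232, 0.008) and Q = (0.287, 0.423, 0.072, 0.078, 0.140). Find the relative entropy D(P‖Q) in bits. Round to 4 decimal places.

D(P‖Q) = Σ p·log₂(p/q).
  0.243·log₂(0.243/0.287) = -0.05834
  0.131·log₂(0.131/0.423) = -0.22153
  0.386·log₂(0.386/0.072) = 0.93510
  0.232·log₂(0.232/0.078) = 0.36484
  0.008·log₂(0.008/0.140) = -0.03303
D(P‖Q) = 0.9870 bits.

0.9870 bits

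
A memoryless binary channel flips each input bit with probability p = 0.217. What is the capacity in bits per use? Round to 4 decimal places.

Binary symmetric channel: C = 1 − h₂(ε) where h₂ is the binary entropy function.
h₂(0.217) = −0.217·log₂0.217 − 0.783·log₂0.783 = 0.7547.
C = 1 − 0.7547 = 0.2453 bits per channel use.

0.2453 bits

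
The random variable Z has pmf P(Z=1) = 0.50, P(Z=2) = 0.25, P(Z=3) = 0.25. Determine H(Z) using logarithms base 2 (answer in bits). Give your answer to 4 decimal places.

H(Z) = −Σ p·log₂ p.
  −(0.50)·log₂(0.50) = 0.50000
  −(0.25)·log₂(0.25) = 0.50000
  −(0.25)·log₂(0.25) = 0.50000
Sum: 0.50000 + 0.50000 + 0.50000 = 1.5000 bits.

1.5000 bits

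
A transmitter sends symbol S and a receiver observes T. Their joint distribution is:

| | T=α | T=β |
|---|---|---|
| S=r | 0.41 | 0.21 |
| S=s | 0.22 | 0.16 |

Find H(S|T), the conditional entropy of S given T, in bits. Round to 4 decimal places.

Chain rule: H(S|T) = H(S,T) − H(T).
Marginals: p(S) = (0.6200, 0.3800), p(T) = (0.6300, 0.3700).
H(S,T) = 1.9038 bits; H(T) = 0.9507 bits.
H(S|T) = 1.9038 − 0.9507 = 0.9531 bits.

0.9531 bits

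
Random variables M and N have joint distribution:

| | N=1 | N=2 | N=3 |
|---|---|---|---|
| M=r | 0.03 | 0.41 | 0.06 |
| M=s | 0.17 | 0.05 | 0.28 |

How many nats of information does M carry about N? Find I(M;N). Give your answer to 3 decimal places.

Marginals: p(M) = (0.5000, 0.5000), p(N) = (0.2000, 0.4600, 0.3400).
I(M;N) = Σ p(x,y)·ln[p(x,y)/(p(x)p(y))].
  (r,1): 0.03·ln(0.3000) = -0.0361
  (r,2): 0.41·ln(1.7826) = 0.2370
  (r,3): 0.06·ln(0.3529) = -0.0625
  (s,1): 0.17·ln(1.7000) = 0.0902
  (s,2): 0.05·ln(0.2174) = -0.0763
  (s,3): 0.28·ln(1.6471) = 0.1397
Sum = 0.292 nats.

0.292 nats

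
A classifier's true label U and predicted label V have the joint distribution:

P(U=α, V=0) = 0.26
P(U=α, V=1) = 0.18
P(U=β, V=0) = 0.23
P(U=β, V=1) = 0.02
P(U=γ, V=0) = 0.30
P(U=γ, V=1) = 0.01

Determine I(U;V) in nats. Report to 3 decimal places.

0.102 nats

Marginals: p(U) = (0.4400, 0.2500, 0.3100), p(V) = (0.7900, 0.2100).
I(U;V) = Σ p(x,y)·ln[p(x,y)/(p(x)p(y))].
  (α,0): 0.26·ln(0.7480) = -0.0755
  (α,1): 0.18·ln(1.9481) = 0.1200
  (β,0): 0.23·ln(1.1646) = 0.0350
  (β,1): 0.02·ln(0.3810) = -0.0193
  (γ,0): 0.30·ln(1.2250) = 0.0609
  (γ,1): 0.01·ln(0.1536) = -0.0187
Sum = 0.102 nats.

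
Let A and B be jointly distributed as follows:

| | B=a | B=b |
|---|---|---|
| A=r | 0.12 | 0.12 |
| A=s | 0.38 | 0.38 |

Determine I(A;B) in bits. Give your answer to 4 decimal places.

0.0000 bits

Marginals: p(A) = (0.2400, 0.7600), p(B) = (0.5000, 0.5000).
I(A;B) = Σ p(x,y)·log₂[p(x,y)/(p(x)p(y))].
  (r,a): 0.12·log₂(1.0000) = 0.00000
  (r,b): 0.12·log₂(1.0000) = 0.00000
  (s,a): 0.38·log₂(1.0000) = 0.00000
  (s,b): 0.38·log₂(1.0000) = 0.00000
Sum = 0.0000 bits.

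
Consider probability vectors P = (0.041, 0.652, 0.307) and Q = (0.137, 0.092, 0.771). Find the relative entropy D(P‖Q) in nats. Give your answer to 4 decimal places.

D(P‖Q) = Σ p·ln(p/q).
  0.041·ln(0.041/0.137) = -0.04946
  0.652·ln(0.652/0.092) = 1.27678
  0.307·ln(0.307/0.771) = -0.28270
D(P‖Q) = 0.9446 nats.

0.9446 nats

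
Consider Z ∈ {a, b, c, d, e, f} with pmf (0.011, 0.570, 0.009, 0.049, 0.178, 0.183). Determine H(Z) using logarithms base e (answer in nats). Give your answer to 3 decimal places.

1.178 nats

H(Z) = −Σ p·ln p.
  −(0.011)·ln(0.011) = 0.0496
  −(0.570)·ln(0.570) = 0.3204
  −(0.009)·ln(0.009) = 0.0424
  −(0.049)·ln(0.049) = 0.1478
  −(0.178)·ln(0.178) = 0.3072
  −(0.183)·ln(0.183) = 0.3108
Sum: 0.0496 + 0.3204 + 0.0424 + 0.1478 + 0.3072 + 0.3108 = 1.178 nats.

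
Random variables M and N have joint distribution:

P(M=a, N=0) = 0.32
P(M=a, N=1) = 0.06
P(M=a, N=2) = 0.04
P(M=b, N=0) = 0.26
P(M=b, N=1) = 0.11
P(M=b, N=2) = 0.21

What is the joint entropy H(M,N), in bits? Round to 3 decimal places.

2.284 bits

H(M,N) = −Σ p(x,y)·log₂ p(x,y) over all 6 cells.
  cell (a,0): −0.32·log₂0.32 = 0.5260
  cell (a,1): −0.06·log₂0.06 = 0.2435
  cell (a,2): −0.04·log₂0.04 = 0.1858
  cell (b,0): −0.26·log₂0.26 = 0.5053
  cell (b,1): −0.11·log₂0.11 = 0.3503
  cell (b,2): −0.21·log₂0.21 = 0.4728
Sum = 2.284 bits.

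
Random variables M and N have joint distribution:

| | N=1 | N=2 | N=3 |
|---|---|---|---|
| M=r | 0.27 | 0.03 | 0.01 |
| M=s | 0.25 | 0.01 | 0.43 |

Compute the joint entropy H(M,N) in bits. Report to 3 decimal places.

H(M,N) = −Σ p(x,y)·log₂ p(x,y) over all 6 cells.
  cell (r,1): −0.27·log₂0.27 = 0.5100
  cell (r,2): −0.03·log₂0.03 = 0.1518
  cell (r,3): −0.01·log₂0.01 = 0.0664
  cell (s,1): −0.25·log₂0.25 = 0.5000
  cell (s,2): −0.01·log₂0.01 = 0.0664
  cell (s,3): −0.43·log₂0.43 = 0.5236
Sum = 1.818 bits.

1.818 bits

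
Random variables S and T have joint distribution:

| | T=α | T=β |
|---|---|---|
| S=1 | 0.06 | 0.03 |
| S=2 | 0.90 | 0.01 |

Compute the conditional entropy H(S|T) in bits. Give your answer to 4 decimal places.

Chain rule: H(S|T) = H(S,T) − H(T).
Marginals: p(S) = (0.0900, 0.9100), p(T) = (0.9600, 0.0400).
H(S,T) = 0.5985 bits; H(T) = 0.2423 bits.
H(S|T) = 0.5985 − 0.2423 = 0.3562 bits.

0.3562 bits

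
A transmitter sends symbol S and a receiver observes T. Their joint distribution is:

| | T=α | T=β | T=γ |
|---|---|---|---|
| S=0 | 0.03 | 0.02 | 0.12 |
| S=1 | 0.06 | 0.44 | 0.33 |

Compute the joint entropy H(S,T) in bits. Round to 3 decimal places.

H(S,T) = −Σ p(x,y)·log₂ p(x,y) over all 6 cells.
  cell (0,α): −0.03·log₂0.03 = 0.1518
  cell (0,β): −0.02·log₂0.02 = 0.1129
  cell (0,γ): −0.12·log₂0.12 = 0.3671
  cell (1,α): −0.06·log₂0.06 = 0.2435
  cell (1,β): −0.44·log₂0.44 = 0.5211
  cell (1,γ): −0.33·log₂0.33 = 0.5278
Sum = 1.924 bits.

1.924 bits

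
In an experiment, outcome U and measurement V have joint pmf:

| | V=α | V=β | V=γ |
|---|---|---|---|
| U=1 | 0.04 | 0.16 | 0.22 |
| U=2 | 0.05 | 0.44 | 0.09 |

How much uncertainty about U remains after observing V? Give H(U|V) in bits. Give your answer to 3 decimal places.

Chain rule: H(U|V) = H(U,V) − H(V).
Marginals: p(U) = (0.4200, 0.5800), p(V) = (0.0900, 0.6000, 0.3100).
H(U,V) = 2.1392 bits; H(V) = 1.2786 bits.
H(U|V) = 2.1392 − 1.2786 = 0.861 bits.

0.861 bits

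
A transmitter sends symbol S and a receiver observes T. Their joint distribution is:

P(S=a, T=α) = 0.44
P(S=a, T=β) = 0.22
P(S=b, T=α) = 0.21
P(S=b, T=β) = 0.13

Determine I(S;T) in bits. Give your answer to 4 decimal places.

Marginals: p(S) = (0.6600, 0.3400), p(T) = (0.6500, 0.3500).
I(S;T) = H(S) + H(T) − H(S,T).
H(S) = 0.9248, H(T) = 0.9341, H(S,T) = 1.8572.
I(S;T) = 0.9248 + 0.9341 − 1.8572 = 0.0017 bits.

0.0017 bits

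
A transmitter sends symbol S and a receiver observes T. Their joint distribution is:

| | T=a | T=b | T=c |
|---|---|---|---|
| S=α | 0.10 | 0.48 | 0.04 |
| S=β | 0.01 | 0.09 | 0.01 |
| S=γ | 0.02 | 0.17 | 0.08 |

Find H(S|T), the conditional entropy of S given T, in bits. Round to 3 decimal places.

Marginals: p(S) = (0.6200, 0.1100, 0.2700), p(T) = (0.1300, 0.7400, 0.1300).
H(S|T) = Σ p(T) · H(S|T=·).
  T=a: p=0.1300, H(S|T=a) = 0.9913
  T=b: p=0.7400, H(S|T=b) = 1.2622
  T=c: p=0.1300, H(S|T=c) = 1.2389
Weighted sum = 1.224 bits.

1.224 bits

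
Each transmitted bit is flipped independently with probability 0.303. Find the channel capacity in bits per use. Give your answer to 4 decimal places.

Binary symmetric channel: C = 1 − h₂(ε) where h₂ is the binary entropy function.
h₂(0.303) = −0.303·log₂0.303 − 0.697·log₂0.697 = 0.8849.
C = 1 − 0.8849 = 0.1151 bits per channel use.

0.1151 bits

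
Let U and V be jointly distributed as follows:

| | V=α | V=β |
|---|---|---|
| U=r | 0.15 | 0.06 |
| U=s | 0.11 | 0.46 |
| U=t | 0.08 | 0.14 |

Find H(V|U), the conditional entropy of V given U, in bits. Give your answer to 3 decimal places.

Chain rule: H(V|U) = H(U,V) − H(U).
Marginals: p(U) = (0.2100, 0.5700, 0.2200), p(V) = (0.3400, 0.6600).
H(U,V) = 2.2083 bits; H(U) = 1.4156 bits.
H(V|U) = 2.2083 − 1.4156 = 0.793 bits.

0.793 bits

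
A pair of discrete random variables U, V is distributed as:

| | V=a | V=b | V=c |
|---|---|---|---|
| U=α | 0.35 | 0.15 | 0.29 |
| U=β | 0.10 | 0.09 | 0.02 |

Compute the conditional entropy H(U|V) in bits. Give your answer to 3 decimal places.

Chain rule: H(U|V) = H(U,V) − H(V).
Marginals: p(U) = (0.7900, 0.2100), p(V) = (0.4500, 0.2400, 0.3100).
H(U,V) = 2.2163 bits; H(V) = 1.5363 bits.
H(U|V) = 2.2163 − 1.5363 = 0.680 bits.

0.680 bits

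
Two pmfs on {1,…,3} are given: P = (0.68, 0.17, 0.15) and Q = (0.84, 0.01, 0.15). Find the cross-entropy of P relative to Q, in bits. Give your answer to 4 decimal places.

H(P,Q) = −Σ p·log₂ q.
  −0.68·log₂(0.84) = 0.17105
  −0.17·log₂(0.01) = 1.12946
  −0.15·log₂(0.15) = 0.41054
H(P,Q) = 1.7110 bits.

1.7110 bits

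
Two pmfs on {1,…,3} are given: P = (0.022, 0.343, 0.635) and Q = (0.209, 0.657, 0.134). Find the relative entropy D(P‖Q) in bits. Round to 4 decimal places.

1.0322 bits

D(P‖Q) = Σ p·log₂(p/q).
  0.022·log₂(0.022/0.209) = -0.07145
  0.343·log₂(0.343/0.657) = -0.32163
  0.635·log₂(0.635/0.134) = 1.42527
D(P‖Q) = 1.0322 bits.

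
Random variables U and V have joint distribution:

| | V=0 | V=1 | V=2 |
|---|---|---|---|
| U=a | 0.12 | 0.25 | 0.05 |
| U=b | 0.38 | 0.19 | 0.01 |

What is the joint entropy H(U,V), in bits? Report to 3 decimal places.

2.135 bits

H(U,V) = −Σ p(x,y)·log₂ p(x,y) over all 6 cells.
  cell (a,0): −0.12·log₂0.12 = 0.3671
  cell (a,1): −0.25·log₂0.25 = 0.5000
  cell (a,2): −0.05·log₂0.05 = 0.2161
  cell (b,0): −0.38·log₂0.38 = 0.5305
  cell (b,1): −0.19·log₂0.19 = 0.4552
  cell (b,2): −0.01·log₂0.01 = 0.0664
Sum = 2.135 bits.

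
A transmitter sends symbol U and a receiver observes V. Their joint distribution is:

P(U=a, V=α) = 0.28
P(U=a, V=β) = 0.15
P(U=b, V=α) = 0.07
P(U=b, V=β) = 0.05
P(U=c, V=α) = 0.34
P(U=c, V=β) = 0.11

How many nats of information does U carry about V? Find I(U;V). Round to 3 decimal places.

Marginals: p(U) = (0.4300, 0.1200, 0.4500), p(V) = (0.6900, 0.3100).
I(U;V) = H(U) + H(V) − H(U,V).
H(U) = 0.9767, H(V) = 0.6191, H(U,V) = 1.5865.
I(U;V) = 0.9767 + 0.6191 − 1.5865 = 0.009 nats.

0.009 nats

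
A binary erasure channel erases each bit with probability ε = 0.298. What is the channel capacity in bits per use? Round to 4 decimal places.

0.7020 bits

Binary erasure channel: capacity C = 1 − ε.
C = 1 − 0.298 = 0.7020 bits per channel use.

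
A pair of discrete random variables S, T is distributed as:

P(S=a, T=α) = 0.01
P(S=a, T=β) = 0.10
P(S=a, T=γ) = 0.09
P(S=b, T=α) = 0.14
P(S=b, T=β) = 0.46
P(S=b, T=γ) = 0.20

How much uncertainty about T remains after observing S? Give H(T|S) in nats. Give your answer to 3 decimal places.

Chain rule: H(T|S) = H(S,T) − H(S).
Marginals: p(S) = (0.2000, 0.8000), p(T) = (0.1500, 0.5600, 0.2900).
H(S,T) = 1.4474 nats; H(S) = 0.5004 nats.
H(T|S) = 1.4474 − 0.5004 = 0.947 nats.

0.947 nats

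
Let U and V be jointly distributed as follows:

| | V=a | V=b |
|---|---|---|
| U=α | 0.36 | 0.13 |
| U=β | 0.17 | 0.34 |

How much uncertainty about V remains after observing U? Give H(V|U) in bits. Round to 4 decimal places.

Marginals: p(U) = (0.4900, 0.5100), p(V) = (0.5300, 0.4700).
H(V|U) = Σ p(U) · H(V|U=·).
  U=α: p=0.4900, H(V|U=α) = 0.8346
  U=β: p=0.5100, H(V|U=β) = 0.9183
Weighted sum = 0.8773 bits.

0.8773 bits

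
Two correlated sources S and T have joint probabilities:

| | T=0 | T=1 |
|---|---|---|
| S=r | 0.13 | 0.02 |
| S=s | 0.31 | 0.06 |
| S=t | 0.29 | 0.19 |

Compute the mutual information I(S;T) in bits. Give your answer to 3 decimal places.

0.055 bits

Marginals: p(S) = (0.1500, 0.3700, 0.4800), p(T) = (0.7300, 0.2700).
I(S;T) = Σ p(x,y)·log₂[p(x,y)/(p(x)p(y))].
  (r,0): 0.13·log₂(1.1872) = 0.0322
  (r,1): 0.02·log₂(0.4938) = -0.0204
  (s,0): 0.31·log₂(1.1477) = 0.0616
  (s,1): 0.06·log₂(0.6006) = -0.0441
  (t,0): 0.29·log₂(0.8276) = -0.0792
  (t,1): 0.19·log₂(1.4660) = 0.1049
Sum = 0.055 bits.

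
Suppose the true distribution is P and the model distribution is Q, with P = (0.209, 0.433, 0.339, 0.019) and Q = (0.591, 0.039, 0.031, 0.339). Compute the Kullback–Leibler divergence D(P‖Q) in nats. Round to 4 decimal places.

D(P‖Q) = Σ p·ln(p/q).
  0.209·ln(0.209/0.591) = -0.21725
  0.433·ln(0.433/0.039) = 1.04231
  0.339·ln(0.339/0.031) = 0.81089
  0.019·ln(0.019/0.339) = -0.05475
D(P‖Q) = 1.5812 nats.

1.5812 nats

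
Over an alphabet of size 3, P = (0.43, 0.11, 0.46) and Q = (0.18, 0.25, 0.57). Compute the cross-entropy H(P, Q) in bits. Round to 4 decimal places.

H(P,Q) = −Σ p·log₂ q.
  −0.43·log₂(0.18) = 1.06379
  −0.11·log₂(0.25) = 0.22000
  −0.46·log₂(0.57) = 0.37304
H(P,Q) = 1.6568 bits.

1.6568 bits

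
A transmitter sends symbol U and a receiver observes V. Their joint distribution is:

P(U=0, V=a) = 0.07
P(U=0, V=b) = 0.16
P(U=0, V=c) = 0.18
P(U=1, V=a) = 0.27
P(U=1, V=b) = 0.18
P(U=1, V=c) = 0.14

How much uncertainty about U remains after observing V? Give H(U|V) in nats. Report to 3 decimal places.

0.627 nats

Chain rule: H(U|V) = H(U,V) − H(V).
Marginals: p(U) = (0.4100, 0.5900), p(V) = (0.3400, 0.3400, 0.3200).
H(U,V) = 1.7255 nats; H(V) = 1.0982 nats.
H(U|V) = 1.7255 − 1.0982 = 0.627 nats.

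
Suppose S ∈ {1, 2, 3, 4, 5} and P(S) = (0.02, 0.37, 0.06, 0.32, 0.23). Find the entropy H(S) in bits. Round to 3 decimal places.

H(S) = −Σ p·log₂ p.
  −(0.02)·log₂(0.02) = 0.1129
  −(0.37)·log₂(0.37) = 0.5307
  −(0.06)·log₂(0.06) = 0.2435
  −(0.32)·log₂(0.32) = 0.5260
  −(0.23)·log₂(0.23) = 0.4877
Sum: 0.1129 + 0.5307 + 0.2435 + 0.5260 + 0.4877 = 1.901 bits.

1.901 bits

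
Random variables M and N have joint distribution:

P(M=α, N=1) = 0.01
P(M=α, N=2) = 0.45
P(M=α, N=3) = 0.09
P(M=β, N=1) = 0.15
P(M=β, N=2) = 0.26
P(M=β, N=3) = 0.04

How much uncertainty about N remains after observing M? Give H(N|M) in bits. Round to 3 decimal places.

1.006 bits

Marginals: p(M) = (0.5500, 0.4500), p(N) = (0.1600, 0.7100, 0.1300).
H(N|M) = Σ p(M) · H(N|M=·).
  M=α: p=0.5500, H(N|M=α) = 0.7693
  M=β: p=0.4500, H(N|M=β) = 1.2960
Weighted sum = 1.006 bits.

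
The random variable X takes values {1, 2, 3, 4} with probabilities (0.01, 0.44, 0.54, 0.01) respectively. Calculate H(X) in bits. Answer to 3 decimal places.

H(X) = −Σ p·log₂ p.
  −(0.01)·log₂(0.01) = 0.0664
  −(0.44)·log₂(0.44) = 0.5211
  −(0.54)·log₂(0.54) = 0.4800
  −(0.01)·log₂(0.01) = 0.0664
Sum: 0.0664 + 0.5211 + 0.4800 + 0.0664 = 1.134 bits.

1.134 bits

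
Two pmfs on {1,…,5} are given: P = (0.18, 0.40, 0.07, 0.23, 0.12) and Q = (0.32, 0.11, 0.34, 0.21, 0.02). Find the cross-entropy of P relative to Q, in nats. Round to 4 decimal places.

H(P,Q) = −Σ p·ln q.
  −0.18·ln(0.32) = 0.20510
  −0.40·ln(0.11) = 0.88291
  −0.07·ln(0.34) = 0.07552
  −0.23·ln(0.21) = 0.35895
  −0.12·ln(0.02) = 0.46944
H(P,Q) = 1.9919 nats.

1.9919 nats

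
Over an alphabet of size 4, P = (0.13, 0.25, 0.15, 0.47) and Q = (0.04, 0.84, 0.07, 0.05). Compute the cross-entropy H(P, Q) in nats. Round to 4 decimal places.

H(P,Q) = −Σ p·ln q.
  −0.13·ln(0.04) = 0.41845
  −0.25·ln(0.84) = 0.04359
  −0.15·ln(0.07) = 0.39889
  −0.47·ln(0.05) = 1.40799
H(P,Q) = 2.2689 nats.

2.2689 nats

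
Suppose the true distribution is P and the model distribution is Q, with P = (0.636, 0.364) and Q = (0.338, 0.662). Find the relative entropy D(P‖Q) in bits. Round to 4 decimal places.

D(P‖Q) = Σ p·log₂(p/q).
  0.636·log₂(0.636/0.338) = 0.58003
  0.364·log₂(0.364/0.662) = -0.31409
D(P‖Q) = 0.2659 bits.

0.2659 bits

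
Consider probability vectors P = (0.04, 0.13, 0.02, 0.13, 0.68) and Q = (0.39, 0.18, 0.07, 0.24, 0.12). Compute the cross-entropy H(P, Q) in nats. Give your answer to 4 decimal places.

1.9411 nats

H(P,Q) = −Σ p·ln q.
  −0.04·ln(0.39) = 0.03766
  −0.13·ln(0.18) = 0.22292
  −0.02·ln(0.07) = 0.05319
  −0.13·ln(0.24) = 0.18553
  −0.68·ln(0.12) = 1.44178
H(P,Q) = 1.9411 nats.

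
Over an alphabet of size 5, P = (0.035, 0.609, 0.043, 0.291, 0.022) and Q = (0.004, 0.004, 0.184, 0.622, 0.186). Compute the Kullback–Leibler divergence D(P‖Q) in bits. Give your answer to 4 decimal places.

D(P‖Q) = Σ p·log₂(p/q).
  0.035·log₂(0.035/0.004) = 0.10952
  0.609·log₂(0.609/0.004) = 4.41543
  0.043·log₂(0.043/0.184) = -0.09018
  0.291·log₂(0.291/0.622) = -0.31891
  0.022·log₂(0.022/0.186) = -0.06775
D(P‖Q) = 4.0481 bits.

4.0481 bits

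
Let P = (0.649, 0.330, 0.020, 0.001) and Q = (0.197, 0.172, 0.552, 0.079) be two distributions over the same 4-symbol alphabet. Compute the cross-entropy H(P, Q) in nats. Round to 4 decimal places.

1.6496 nats

H(P,Q) = −Σ p·ln q.
  −0.649·ln(0.197) = 1.05433
  −0.330·ln(0.172) = 0.58089
  −0.020·ln(0.552) = 0.01188
  −0.001·ln(0.079) = 0.00254
H(P,Q) = 1.6496 nats.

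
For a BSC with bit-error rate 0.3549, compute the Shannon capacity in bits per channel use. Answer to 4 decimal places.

Binary symmetric channel: C = 1 − h₂(ε) where h₂ is the binary entropy function.
h₂(0.3549) = −0.3549·log₂0.3549 − 0.6451·log₂0.6451 = 0.9384.
C = 1 − 0.9384 = 0.0616 bits per channel use.

0.0616 bits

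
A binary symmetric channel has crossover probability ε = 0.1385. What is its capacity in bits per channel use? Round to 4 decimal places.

Binary symmetric channel: C = 1 − h₂(ε) where h₂ is the binary entropy function.
h₂(0.1385) = −0.1385·log₂0.1385 − 0.8615·log₂0.8615 = 0.5803.
C = 1 − 0.5803 = 0.4197 bits per channel use.

0.4197 bits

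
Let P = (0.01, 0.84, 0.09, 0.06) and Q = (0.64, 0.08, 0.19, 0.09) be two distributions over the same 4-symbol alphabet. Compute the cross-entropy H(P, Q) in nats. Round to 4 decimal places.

2.4200 nats

H(P,Q) = −Σ p·ln q.
  −0.01·ln(0.64) = 0.00446
  −0.84·ln(0.08) = 2.12161
  −0.09·ln(0.19) = 0.14947
  −0.06·ln(0.09) = 0.14448
H(P,Q) = 2.4200 nats.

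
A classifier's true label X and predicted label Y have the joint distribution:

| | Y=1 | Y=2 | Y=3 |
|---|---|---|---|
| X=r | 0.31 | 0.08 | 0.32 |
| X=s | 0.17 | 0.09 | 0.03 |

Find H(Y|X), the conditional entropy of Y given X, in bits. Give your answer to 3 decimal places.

1.372 bits

Marginals: p(X) = (0.7100, 0.2900), p(Y) = (0.4800, 0.1700, 0.3500).
H(Y|X) = Σ p(X) · H(Y|X=·).
  X=r: p=0.7100, H(Y|X=r) = 1.3951
  X=s: p=0.2900, H(Y|X=s) = 1.3142
Weighted sum = 1.372 bits.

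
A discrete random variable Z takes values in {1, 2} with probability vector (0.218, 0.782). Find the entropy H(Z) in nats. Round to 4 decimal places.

H(Z) = −Σ p·ln p.
  −(0.218)·ln(0.218) = 0.33207
  −(0.782)·ln(0.782) = 0.19229
Sum: 0.33207 + 0.19229 = 0.5244 nats.

0.5244 nats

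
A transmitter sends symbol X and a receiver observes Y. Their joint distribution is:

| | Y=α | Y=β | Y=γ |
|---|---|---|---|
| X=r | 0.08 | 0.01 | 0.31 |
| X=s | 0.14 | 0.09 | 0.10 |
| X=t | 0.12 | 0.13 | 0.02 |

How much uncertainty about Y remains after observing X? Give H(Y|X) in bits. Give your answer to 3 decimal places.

1.220 bits

Marginals: p(X) = (0.4000, 0.3300, 0.2700), p(Y) = (0.3400, 0.2300, 0.4300).
H(Y|X) = Σ p(X) · H(Y|X=·).
  X=r: p=0.4000, H(Y|X=r) = 0.8824
  X=s: p=0.3300, H(Y|X=s) = 1.5580
  X=t: p=0.2700, H(Y|X=t) = 1.3058
Weighted sum = 1.220 bits.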